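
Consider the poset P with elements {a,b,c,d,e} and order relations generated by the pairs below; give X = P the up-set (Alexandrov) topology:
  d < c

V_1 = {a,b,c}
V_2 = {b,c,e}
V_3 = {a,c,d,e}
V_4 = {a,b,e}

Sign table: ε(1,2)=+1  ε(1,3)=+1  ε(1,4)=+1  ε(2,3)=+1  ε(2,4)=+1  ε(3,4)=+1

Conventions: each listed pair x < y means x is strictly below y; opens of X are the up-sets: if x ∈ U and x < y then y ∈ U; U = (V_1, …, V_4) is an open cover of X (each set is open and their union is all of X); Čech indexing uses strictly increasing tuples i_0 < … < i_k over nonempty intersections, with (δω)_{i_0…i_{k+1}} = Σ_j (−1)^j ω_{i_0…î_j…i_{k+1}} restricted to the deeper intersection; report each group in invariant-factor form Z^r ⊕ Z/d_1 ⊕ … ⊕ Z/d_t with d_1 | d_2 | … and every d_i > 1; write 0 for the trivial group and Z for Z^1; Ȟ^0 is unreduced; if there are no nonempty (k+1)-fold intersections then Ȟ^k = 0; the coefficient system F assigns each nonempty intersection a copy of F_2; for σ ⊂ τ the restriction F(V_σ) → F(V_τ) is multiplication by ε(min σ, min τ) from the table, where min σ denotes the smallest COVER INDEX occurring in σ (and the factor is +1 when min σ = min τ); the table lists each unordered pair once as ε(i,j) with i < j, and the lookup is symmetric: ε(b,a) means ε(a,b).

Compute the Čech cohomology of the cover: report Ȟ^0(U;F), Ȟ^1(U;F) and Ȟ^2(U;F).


Ȟ^0 ≅ Z/2,  Ȟ^1 ≅ 0,  Ȟ^2 ≅ Z/2

nonempty overlaps:
  V12={b,c} V13={a,c} V14={a,b} V23={c,e} V24={b,e} V34={a,e}
  V123={c} V124={b} V134={a} V234={e}
C dims 4,6,4; δ0: rk_F2 3; δ1: rk_F2 3
degree 0: 4−3−0 = 1 → Ȟ^0 ≅ Z/2
degree 1: 6−3−3 = 0 → Ȟ^1 ≅ 0
degree 2: 4−0−3 = 1 → Ȟ^2 ≅ Z/2


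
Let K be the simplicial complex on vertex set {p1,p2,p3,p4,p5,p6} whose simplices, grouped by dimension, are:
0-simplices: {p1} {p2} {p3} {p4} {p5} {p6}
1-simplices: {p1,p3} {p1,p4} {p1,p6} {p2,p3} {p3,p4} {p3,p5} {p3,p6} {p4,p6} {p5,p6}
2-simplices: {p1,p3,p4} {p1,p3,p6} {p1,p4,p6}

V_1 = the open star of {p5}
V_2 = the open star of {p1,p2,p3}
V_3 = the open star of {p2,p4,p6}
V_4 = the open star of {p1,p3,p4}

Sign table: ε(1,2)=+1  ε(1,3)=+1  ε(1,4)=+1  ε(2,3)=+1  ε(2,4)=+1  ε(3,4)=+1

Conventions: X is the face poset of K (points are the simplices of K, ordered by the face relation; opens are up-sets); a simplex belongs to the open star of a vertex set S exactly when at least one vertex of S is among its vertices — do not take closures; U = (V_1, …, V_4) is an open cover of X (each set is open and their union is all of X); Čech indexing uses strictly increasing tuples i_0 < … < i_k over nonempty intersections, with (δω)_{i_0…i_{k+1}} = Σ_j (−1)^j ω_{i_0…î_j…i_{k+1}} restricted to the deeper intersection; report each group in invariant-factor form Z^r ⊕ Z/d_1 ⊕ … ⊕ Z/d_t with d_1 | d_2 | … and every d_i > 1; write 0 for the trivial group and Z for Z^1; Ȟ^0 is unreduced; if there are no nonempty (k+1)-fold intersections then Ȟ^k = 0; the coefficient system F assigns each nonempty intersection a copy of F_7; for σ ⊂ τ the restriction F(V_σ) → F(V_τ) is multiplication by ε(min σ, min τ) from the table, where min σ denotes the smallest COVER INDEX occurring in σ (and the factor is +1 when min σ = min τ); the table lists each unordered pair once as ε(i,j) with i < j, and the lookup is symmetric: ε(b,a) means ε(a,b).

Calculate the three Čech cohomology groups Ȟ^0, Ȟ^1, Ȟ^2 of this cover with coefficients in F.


nerve simplices:
  V1={{p5},{p3,p5},{p5,p6}} V2={{p1},{p2},{p3},{p1,p3},{p1,p4},{p1,p6},{p2,p3},{p3,p4},{p3,p5},{p3,p6},{p1,p3,p4},{p1,p3,p6},{p1,p4,p6}} V3={{p2},{p4},{p6},{p1,p4},{p1,p6},{p2,p3},{p3,p4},{p3,p6},{p4,p6},{p5,p6},{p1,p3,p4},{p1,p3,p6},{p1,p4,p6}} V4={{p1},{p3},{p4},{p1,p3},{p1,p4},{p1,p6},{p2,p3},{p3,p4},{p3,p5},{p3,p6},{p4,p6},{p1,p3,p4},{p1,p3,p6},{p1,p4,p6}}
  V12={{p3,p5}} V13={{p5,p6}} V14={{p3,p5}} V23={{p2},{p1,p4},{p1,p6},{p2,p3},{p3,p4},{p3,p6},{p1,p3,p4},{p1,p3,p6},{p1,p4,p6}} V24={{p1},{p3},{p1,p3},{p1,p4},{p1,p6},{p2,p3},{p3,p4},{p3,p5},{p3,p6},{p1,p3,p4},{p1,p3,p6},{p1,p4,p6}} V34={{p4},{p1,p4},{p1,p6},{p2,p3},{p3,p4},{p3,p6},{p4,p6},{p1,p3,p4},{p1,p3,p6},{p1,p4,p6}}
  V124={{p3,p5}} V234={{p1,p4},{p1,p6},{p2,p3},{p3,p4},{p3,p6},{p1,p3,p4},{p1,p3,p6},{p1,p4,p6}}
C dims 4,6,2; δ0: rk_F7 3; δ1: rk_F7 2
degree 0: 4−3−0 = 1 → Ȟ^0 ≅ Z/7
degree 1: 6−2−3 = 1 → Ȟ^1 ≅ Z/7
degree 2: 2−0−2 = 0 → Ȟ^2 ≅ 0

Ȟ^0(U;F) ≅ Z/7, Ȟ^1(U;F) ≅ Z/7, Ȟ^2(U;F) ≅ 0


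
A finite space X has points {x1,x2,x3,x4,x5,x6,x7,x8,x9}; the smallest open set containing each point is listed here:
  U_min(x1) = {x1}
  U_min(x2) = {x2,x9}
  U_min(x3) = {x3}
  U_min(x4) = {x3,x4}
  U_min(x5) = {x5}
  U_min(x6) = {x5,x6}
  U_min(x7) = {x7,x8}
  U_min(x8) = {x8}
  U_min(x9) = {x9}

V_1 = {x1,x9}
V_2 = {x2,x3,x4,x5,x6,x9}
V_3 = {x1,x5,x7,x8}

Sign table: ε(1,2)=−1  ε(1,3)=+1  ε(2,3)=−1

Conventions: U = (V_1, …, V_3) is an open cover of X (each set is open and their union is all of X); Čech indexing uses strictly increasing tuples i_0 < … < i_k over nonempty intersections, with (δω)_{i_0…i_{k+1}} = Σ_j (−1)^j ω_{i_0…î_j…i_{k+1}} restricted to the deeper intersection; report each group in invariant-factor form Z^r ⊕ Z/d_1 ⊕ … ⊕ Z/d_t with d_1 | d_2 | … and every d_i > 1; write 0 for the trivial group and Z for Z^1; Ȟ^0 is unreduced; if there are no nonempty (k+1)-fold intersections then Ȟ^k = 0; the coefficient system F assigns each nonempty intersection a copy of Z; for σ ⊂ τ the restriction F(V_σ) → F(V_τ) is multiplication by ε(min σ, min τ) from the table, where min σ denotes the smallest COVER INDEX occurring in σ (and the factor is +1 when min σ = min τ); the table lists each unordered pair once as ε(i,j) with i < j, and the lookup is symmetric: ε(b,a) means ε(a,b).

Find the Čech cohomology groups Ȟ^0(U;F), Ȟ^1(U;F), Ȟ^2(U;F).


nonempty intersections:
  V12={x9} V13={x1} V23={x5}
C dims 3,3; δ0: rk 2, SNF 1^2
Ȟ^0: (3−2)−0=1 ⇒ Z
Ȟ^1: (3−0)−2=1 ⇒ Z
Ȟ^2: (0−0)−0=0 ⇒ 0

Ȟ^0 = Z; Ȟ^1 = Z; Ȟ^2 = 0


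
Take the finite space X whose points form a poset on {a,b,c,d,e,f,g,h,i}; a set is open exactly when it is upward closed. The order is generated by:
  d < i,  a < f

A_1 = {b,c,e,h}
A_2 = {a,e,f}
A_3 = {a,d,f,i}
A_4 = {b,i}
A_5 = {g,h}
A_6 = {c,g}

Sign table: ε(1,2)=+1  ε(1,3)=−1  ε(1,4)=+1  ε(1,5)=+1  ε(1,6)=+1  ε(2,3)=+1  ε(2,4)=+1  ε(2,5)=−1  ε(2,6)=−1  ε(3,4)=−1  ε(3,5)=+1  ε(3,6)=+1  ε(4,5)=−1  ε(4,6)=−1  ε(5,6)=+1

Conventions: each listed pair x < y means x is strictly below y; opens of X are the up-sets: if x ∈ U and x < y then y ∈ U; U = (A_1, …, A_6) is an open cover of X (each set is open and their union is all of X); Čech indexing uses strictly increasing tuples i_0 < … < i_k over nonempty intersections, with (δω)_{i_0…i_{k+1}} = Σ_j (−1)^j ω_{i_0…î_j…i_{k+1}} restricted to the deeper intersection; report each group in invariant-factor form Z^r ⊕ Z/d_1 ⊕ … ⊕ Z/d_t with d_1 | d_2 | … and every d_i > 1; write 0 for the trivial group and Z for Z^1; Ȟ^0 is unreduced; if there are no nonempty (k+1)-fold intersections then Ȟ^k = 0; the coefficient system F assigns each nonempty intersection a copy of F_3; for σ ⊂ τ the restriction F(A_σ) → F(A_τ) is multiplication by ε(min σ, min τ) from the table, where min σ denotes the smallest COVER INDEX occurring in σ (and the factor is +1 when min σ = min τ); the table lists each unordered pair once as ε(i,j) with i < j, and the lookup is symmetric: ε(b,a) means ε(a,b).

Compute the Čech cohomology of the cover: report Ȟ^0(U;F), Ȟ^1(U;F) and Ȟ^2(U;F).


Ȟ^0(U;F) ≅ 0, Ȟ^1(U;F) ≅ Z/3 and Ȟ^2(U;F) ≅ 0

intersection data:
  A12={e} A14={b} A15={h} A16={c} A23={a,f} A34={i} A56={g}
C dims 6,7; δ0: rk_F3 6
Ȟ^0 = (6 − 6) − 0 = 0, so Ȟ^0 ≅ 0
Ȟ^1 = (7 − 0) − 6 = 1, so Ȟ^1 ≅ Z/3
Ȟ^2 = (0 − 0) − 0 = 0, so Ȟ^2 ≅ 0


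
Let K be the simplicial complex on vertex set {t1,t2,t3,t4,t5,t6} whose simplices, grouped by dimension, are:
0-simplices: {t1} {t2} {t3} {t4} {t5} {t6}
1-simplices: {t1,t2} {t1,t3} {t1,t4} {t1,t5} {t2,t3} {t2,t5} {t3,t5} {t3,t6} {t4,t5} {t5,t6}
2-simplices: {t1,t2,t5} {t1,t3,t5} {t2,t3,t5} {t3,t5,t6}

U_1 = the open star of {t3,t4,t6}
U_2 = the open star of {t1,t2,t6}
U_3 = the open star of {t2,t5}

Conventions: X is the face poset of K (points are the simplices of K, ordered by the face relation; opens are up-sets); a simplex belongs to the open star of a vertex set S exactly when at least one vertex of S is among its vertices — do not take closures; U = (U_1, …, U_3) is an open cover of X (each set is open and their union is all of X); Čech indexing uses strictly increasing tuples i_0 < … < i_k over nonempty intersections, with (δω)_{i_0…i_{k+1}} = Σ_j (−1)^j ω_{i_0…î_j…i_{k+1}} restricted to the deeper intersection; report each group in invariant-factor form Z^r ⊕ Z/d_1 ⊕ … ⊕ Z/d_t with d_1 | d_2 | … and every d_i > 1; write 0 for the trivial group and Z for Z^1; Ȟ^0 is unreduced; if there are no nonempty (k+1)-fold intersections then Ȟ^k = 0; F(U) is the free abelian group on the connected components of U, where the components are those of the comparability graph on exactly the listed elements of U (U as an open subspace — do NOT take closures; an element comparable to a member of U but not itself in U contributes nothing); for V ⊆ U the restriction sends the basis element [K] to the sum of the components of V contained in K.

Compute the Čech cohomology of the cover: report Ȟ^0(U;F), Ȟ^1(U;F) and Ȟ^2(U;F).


intersection data:
  U1={{t3},{t4},{t6},{t1,t3},{t1,t4},{t2,t3},{t3,t5},{t3,t6},{t4,t5},{t5,t6},{t1,t3,t5},{t2,t3,t5},{t3,t5,t6}} U2={{t1},{t2},{t6},{t1,t2},{t1,t3},{t1,t4},{t1,t5},{t2,t3},{t2,t5},{t3,t6},{t5,t6},{t1,t2,t5},{t1,t3,t5},{t2,t3,t5},{t3,t5,t6}} U3={{t2},{t5},{t1,t2},{t1,t5},{t2,t3},{t2,t5},{t3,t5},{t4,t5},{t5,t6},{t1,t2,t5},{t1,t3,t5},{t2,t3,t5},{t3,t5,t6}}
  U12={{t6},{t1,t3},{t1,t4},{t2,t3},{t3,t6},{t5,t6},{t1,t3,t5},{t2,t3,t5},{t3,t5,t6}} U13={{t2,t3},{t3,t5},{t4,t5},{t5,t6},{t1,t3,t5},{t2,t3,t5},{t3,t5,t6}} U23={{t2},{t1,t2},{t1,t5},{t2,t3},{t2,t5},{t5,t6},{t1,t2,t5},{t1,t3,t5},{t2,t3,t5},{t3,t5,t6}}
  U123={{t2,t3},{t5,t6},{t1,t3,t5},{t2,t3,t5},{t3,t5,t6}}
components per intersection:
  U1: {{t3},{t6},{t1,t3},{t2,t3},{t3,t5},{t3,t6},{t5,t6},{t1,t3,t5},{t2,t3,t5},{t3,t5,t6}} {{t4},{t1,t4},{t4,t5}}
  U2: {{t1},{t2},{t1,t2},{t1,t3},{t1,t4},{t1,t5},{t2,t3},{t2,t5},{t1,t2,t5},{t1,t3,t5},{t2,t3,t5}} {{t6},{t3,t6},{t5,t6},{t3,t5,t6}}
  U3: {{t2},{t5},{t1,t2},{t1,t5},{t2,t3},{t2,t5},{t3,t5},{t4,t5},{t5,t6},{t1,t2,t5},{t1,t3,t5},{t2,t3,t5},{t3,t5,t6}}
  U12: {{t6},{t3,t6},{t5,t6},{t3,t5,t6}} {{t1,t3},{t1,t3,t5}} {{t1,t4}} {{t2,t3},{t2,t3,t5}}
  U13: {{t2,t3},{t3,t5},{t5,t6},{t1,t3,t5},{t2,t3,t5},{t3,t5,t6}} {{t4,t5}}
  U23: {{t2},{t1,t2},{t1,t5},{t2,t3},{t2,t5},{t1,t2,t5},{t1,t3,t5},{t2,t3,t5}} {{t5,t6},{t3,t5,t6}}
  U123: {{t2,t3},{t2,t3,t5}} {{t5,t6},{t3,t5,t6}} {{t1,t3,t5}}
C dims 5,8,3; δ0: rk 4, SNF 1^4; δ1: rk 3, SNF 1^3
Ȟ^0 = (5 − 4) − 0 = 1, so Ȟ^0 ≅ Z
Ȟ^1 = (8 − 3) − 4 = 1, so Ȟ^1 ≅ Z
Ȟ^2 = (3 − 0) − 3 = 0, so Ȟ^2 ≅ 0

Ȟ^0 = Z, Ȟ^1 = Z and Ȟ^2 = 0


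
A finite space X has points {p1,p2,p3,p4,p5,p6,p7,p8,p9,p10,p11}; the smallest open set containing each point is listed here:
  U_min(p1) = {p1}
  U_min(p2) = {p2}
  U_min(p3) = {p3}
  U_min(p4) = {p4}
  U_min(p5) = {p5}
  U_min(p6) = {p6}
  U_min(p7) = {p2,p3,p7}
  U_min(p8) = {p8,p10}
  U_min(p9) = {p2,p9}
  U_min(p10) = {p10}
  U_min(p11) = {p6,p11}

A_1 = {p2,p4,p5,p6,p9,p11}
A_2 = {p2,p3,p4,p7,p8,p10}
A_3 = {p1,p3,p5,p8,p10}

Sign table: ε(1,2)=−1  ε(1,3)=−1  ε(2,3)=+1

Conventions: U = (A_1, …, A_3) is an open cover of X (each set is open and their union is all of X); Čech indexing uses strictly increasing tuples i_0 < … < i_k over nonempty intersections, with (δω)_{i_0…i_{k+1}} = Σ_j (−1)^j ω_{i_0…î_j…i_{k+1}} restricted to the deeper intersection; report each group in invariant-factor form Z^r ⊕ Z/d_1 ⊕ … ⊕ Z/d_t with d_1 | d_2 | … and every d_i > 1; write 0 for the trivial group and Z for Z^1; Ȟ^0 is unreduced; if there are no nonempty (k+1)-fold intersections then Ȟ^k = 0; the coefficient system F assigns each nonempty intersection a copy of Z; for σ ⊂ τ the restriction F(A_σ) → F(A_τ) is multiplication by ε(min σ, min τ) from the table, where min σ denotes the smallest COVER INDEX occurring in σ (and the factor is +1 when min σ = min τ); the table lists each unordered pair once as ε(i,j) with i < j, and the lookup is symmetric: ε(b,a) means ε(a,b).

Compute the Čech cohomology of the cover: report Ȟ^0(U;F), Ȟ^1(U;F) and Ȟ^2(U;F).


Ȟ^0 = Z, Ȟ^1 = Z and Ȟ^2 = 0

nonempty overlaps:
  A12={p2,p4} A13={p5} A23={p3,p8,p10}
C dims 3,3; δ0: rk 2, SNF 1^2
degree 0: 3−2−0 = 1 → Ȟ^0 ≅ Z
degree 1: 3−0−2 = 1 → Ȟ^1 ≅ Z
degree 2: 0−0−0 = 0 → Ȟ^2 ≅ 0


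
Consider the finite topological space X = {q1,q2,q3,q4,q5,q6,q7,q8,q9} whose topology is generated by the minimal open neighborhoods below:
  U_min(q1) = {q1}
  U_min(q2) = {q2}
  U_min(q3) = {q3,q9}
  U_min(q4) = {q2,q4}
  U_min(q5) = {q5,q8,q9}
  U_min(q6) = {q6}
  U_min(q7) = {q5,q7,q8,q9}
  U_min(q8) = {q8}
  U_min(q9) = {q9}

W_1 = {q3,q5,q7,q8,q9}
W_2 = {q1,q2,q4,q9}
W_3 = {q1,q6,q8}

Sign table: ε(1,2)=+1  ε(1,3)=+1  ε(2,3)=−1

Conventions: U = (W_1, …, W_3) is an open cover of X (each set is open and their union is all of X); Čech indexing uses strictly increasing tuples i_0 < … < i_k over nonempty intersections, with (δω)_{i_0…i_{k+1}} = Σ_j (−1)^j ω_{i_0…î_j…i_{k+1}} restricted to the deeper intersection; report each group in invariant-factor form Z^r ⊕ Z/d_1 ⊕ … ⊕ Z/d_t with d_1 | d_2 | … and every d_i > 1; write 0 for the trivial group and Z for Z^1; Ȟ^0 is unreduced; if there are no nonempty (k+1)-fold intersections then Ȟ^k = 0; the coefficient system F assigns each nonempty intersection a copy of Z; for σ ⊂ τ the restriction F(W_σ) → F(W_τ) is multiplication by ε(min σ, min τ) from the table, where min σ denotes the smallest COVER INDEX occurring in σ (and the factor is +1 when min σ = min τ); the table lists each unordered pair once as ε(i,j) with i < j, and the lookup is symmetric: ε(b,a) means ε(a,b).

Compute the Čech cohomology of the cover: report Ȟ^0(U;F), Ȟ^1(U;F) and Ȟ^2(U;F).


Ȟ^0 = 0,  Ȟ^1 = Z/2,  Ȟ^2 = 0

nonempty overlaps:
  W12={q9} W13={q8} W23={q1}
C dims 3,3; δ0: rk 3, SNF 1^2·2
degree 0: 3−3−0 = 0 → Ȟ^0 ≅ 0
degree 1: 3−0−3 = 0 plus torsion [2] → Ȟ^1 ≅ Z/2
degree 2: 0−0−0 = 0 → Ȟ^2 ≅ 0


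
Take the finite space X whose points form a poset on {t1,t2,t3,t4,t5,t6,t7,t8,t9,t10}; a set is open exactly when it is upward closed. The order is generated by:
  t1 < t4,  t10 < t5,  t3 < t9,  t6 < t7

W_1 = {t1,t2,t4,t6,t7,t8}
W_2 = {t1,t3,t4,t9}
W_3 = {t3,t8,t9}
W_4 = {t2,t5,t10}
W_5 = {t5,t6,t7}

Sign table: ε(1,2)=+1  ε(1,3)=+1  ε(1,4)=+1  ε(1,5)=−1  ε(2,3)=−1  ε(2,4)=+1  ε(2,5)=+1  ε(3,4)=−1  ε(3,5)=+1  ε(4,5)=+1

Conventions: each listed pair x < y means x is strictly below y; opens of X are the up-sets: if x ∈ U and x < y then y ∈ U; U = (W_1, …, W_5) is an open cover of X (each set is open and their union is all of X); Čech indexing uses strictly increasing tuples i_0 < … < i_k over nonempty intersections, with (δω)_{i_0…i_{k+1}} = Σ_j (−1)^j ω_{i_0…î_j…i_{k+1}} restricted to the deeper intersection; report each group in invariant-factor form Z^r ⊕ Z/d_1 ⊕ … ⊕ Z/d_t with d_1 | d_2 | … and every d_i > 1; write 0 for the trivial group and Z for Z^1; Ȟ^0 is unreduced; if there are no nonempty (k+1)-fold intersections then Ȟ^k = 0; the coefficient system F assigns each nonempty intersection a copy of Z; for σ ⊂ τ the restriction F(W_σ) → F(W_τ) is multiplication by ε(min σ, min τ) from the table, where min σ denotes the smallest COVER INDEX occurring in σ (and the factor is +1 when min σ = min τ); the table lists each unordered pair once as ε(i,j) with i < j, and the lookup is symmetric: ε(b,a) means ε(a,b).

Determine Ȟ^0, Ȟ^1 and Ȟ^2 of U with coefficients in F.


intersection data:
  W12={t1,t4} W13={t8} W14={t2} W15={t6,t7} W23={t3,t9} W45={t5}
C dims 5,6; δ0: rk 5, SNF 1^4·2
Ȟ^0 = (5 − 5) − 0 = 0, so Ȟ^0 ≅ 0
Ȟ^1 = (6 − 0) − 5 = 1 plus torsion [2], so Ȟ^1 ≅ Z ⊕ Z/2
Ȟ^2 = (0 − 0) − 0 = 0, so Ȟ^2 ≅ 0

Ȟ^0(U;F) ≅ 0, Ȟ^1(U;F) ≅ Z ⊕ Z/2 and Ȟ^2(U;F) ≅ 0


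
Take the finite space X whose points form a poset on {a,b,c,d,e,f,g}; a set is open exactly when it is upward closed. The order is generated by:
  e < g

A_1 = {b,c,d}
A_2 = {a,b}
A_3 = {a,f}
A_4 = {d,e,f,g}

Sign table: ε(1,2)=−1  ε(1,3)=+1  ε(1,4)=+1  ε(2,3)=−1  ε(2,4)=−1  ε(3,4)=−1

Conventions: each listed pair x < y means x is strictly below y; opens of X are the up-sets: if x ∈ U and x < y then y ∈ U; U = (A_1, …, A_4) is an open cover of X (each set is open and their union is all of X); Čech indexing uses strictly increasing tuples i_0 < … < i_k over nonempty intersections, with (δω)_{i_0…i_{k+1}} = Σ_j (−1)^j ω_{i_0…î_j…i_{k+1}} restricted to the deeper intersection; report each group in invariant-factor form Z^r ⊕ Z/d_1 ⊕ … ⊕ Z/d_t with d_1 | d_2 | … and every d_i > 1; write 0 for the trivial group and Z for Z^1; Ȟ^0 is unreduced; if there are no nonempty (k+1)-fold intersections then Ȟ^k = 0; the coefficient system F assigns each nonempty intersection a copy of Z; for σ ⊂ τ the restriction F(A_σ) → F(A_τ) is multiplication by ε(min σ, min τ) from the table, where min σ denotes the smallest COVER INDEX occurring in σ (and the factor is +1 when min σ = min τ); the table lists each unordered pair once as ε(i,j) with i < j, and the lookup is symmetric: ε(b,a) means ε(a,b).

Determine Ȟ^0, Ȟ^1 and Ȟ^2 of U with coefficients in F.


Ȟ^0 ≅ 0; Ȟ^1 ≅ Z/2; Ȟ^2 ≅ 0

intersection data:
  A12={b} A14={d} A23={a} A34={f}
C dims 4,4; δ0: rk 4, SNF 1^3·2
Ȟ^0 = (4 − 4) − 0 = 0, so Ȟ^0 ≅ 0
Ȟ^1 = (4 − 0) − 4 = 0 plus torsion [2], so Ȟ^1 ≅ Z/2
Ȟ^2 = (0 − 0) − 0 = 0, so Ȟ^2 ≅ 0


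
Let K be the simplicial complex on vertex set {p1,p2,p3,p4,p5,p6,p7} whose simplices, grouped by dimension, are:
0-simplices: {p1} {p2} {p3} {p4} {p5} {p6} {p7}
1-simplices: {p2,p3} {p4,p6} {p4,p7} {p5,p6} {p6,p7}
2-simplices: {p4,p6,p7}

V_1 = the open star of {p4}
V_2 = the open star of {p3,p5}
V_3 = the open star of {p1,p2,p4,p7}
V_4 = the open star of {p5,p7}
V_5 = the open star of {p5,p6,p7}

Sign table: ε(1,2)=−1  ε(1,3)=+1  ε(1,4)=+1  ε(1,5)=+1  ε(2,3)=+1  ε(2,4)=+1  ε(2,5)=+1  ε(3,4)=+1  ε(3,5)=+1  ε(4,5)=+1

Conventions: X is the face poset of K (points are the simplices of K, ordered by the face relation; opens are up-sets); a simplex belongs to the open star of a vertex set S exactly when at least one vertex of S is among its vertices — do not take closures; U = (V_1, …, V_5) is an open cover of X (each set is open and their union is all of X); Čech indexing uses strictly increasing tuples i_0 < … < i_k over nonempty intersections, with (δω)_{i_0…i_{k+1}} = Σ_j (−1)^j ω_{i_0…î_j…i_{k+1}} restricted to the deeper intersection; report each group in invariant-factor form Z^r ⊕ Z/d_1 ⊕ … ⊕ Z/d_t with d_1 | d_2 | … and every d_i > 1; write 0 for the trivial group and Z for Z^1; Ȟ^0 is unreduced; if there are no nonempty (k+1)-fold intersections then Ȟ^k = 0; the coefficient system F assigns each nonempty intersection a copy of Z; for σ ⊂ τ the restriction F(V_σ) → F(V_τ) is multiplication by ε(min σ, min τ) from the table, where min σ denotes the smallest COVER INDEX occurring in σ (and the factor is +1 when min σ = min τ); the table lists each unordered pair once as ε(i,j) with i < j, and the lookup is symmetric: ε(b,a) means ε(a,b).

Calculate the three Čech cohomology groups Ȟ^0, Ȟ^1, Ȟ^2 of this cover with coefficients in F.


nerve of the cover:
  V1={{p4},{p4,p6},{p4,p7},{p4,p6,p7}} V2={{p3},{p5},{p2,p3},{p5,p6}} V3={{p1},{p2},{p4},{p7},{p2,p3},{p4,p6},{p4,p7},{p6,p7},{p4,p6,p7}} V4={{p5},{p7},{p4,p7},{p5,p6},{p6,p7},{p4,p6,p7}} V5={{p5},{p6},{p7},{p4,p6},{p4,p7},{p5,p6},{p6,p7},{p4,p6,p7}}
  V13={{p4},{p4,p6},{p4,p7},{p4,p6,p7}} V14={{p4,p7},{p4,p6,p7}} V15={{p4,p6},{p4,p7},{p4,p6,p7}} V23={{p2,p3}} V24={{p5},{p5,p6}} V25={{p5},{p5,p6}} V34={{p7},{p4,p7},{p6,p7},{p4,p6,p7}} V35={{p7},{p4,p6},{p4,p7},{p6,p7},{p4,p6,p7}} V45={{p5},{p7},{p4,p7},{p5,p6},{p6,p7},{p4,p6,p7}}
  V134={{p4,p7},{p4,p6,p7}} V135={{p4,p6},{p4,p7},{p4,p6,p7}} V145={{p4,p7},{p4,p6,p7}} V245={{p5},{p5,p6}} V345={{p7},{p4,p7},{p6,p7},{p4,p6,p7}}
  V1345={{p4,p7},{p4,p6,p7}}
C dims 5,9,5,1; δ0: rk 4, SNF 1^4; δ1: rk 4, SNF 1^4; δ2: rk 1, SNF 1^1
Ȟ^0 = (5 − 4) − 0 = 1, so Ȟ^0 ≅ Z
Ȟ^1 = (9 − 4) − 4 = 1, so Ȟ^1 ≅ Z
Ȟ^2 = (5 − 1) − 4 = 0, so Ȟ^2 ≅ 0

Ȟ^0 ≅ Z,  Ȟ^1 ≅ Z,  Ȟ^2 ≅ 0


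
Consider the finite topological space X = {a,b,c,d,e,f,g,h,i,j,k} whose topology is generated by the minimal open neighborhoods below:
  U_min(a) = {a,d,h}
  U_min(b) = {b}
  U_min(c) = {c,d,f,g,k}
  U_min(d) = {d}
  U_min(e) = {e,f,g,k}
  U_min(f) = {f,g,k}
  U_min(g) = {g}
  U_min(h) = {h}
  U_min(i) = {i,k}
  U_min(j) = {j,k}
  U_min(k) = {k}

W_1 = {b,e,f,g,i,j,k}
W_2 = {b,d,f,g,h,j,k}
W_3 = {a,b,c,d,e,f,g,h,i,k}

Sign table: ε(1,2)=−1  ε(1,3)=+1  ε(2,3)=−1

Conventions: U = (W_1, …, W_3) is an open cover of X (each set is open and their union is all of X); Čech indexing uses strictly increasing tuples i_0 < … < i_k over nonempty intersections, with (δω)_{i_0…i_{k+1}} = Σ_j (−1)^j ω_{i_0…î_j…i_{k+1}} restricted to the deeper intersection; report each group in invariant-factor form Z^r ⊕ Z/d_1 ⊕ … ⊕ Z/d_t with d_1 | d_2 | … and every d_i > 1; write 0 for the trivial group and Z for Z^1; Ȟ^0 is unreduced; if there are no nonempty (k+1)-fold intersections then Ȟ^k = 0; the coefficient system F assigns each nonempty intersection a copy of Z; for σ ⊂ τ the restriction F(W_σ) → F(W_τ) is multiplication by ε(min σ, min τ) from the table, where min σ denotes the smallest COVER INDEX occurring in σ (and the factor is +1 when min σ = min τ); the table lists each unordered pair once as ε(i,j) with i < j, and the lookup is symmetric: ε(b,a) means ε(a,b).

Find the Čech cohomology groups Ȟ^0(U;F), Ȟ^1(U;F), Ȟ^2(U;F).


Ȟ^0 ≅ Z, Ȟ^1 ≅ 0, Ȟ^2 ≅ 0

nonempty overlaps:
  W12={b,f,g,j,k} W13={b,e,f,g,i,k} W23={b,d,f,g,h,k}
  W123={b,f,g,k}
C dims 3,3,1; δ0: rk 2, SNF 1^2; δ1: rk 1, SNF 1^1
degree 0: 3−2−0 = 1 → Ȟ^0 ≅ Z
degree 1: 3−1−2 = 0 → Ȟ^1 ≅ 0
degree 2: 1−0−1 = 0 → Ȟ^2 ≅ 0


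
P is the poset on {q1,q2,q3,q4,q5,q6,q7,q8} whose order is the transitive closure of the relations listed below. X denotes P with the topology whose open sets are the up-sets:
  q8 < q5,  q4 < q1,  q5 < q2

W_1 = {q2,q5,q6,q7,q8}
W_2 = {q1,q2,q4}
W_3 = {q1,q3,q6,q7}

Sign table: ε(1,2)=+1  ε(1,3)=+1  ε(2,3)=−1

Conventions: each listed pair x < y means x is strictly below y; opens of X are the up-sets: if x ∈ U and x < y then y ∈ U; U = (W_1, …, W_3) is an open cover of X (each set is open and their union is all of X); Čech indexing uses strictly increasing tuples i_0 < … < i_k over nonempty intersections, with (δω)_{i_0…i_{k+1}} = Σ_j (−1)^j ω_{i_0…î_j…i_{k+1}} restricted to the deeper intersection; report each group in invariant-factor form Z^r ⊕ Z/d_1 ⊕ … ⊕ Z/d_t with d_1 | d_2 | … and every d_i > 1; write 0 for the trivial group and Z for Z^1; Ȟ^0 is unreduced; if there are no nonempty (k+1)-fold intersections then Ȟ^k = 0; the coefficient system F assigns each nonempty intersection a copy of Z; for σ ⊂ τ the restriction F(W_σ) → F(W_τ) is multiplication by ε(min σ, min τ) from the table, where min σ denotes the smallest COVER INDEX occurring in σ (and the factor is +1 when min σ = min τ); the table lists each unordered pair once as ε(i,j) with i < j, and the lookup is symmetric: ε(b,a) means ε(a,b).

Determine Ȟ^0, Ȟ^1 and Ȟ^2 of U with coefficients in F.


Ȟ^0(U;F) ≅ 0; Ȟ^1(U;F) ≅ Z/2; Ȟ^2(U;F) ≅ 0

nerve simplices:
  W12={q2} W13={q6,q7} W23={q1}
C dims 3,3; δ0: rk 3, SNF 1^2·2
degree 0: 3−3−0 = 0 → Ȟ^0 ≅ 0
degree 1: 3−0−3 = 0 plus torsion [2] → Ȟ^1 ≅ Z/2
degree 2: 0−0−0 = 0 → Ȟ^2 ≅ 0


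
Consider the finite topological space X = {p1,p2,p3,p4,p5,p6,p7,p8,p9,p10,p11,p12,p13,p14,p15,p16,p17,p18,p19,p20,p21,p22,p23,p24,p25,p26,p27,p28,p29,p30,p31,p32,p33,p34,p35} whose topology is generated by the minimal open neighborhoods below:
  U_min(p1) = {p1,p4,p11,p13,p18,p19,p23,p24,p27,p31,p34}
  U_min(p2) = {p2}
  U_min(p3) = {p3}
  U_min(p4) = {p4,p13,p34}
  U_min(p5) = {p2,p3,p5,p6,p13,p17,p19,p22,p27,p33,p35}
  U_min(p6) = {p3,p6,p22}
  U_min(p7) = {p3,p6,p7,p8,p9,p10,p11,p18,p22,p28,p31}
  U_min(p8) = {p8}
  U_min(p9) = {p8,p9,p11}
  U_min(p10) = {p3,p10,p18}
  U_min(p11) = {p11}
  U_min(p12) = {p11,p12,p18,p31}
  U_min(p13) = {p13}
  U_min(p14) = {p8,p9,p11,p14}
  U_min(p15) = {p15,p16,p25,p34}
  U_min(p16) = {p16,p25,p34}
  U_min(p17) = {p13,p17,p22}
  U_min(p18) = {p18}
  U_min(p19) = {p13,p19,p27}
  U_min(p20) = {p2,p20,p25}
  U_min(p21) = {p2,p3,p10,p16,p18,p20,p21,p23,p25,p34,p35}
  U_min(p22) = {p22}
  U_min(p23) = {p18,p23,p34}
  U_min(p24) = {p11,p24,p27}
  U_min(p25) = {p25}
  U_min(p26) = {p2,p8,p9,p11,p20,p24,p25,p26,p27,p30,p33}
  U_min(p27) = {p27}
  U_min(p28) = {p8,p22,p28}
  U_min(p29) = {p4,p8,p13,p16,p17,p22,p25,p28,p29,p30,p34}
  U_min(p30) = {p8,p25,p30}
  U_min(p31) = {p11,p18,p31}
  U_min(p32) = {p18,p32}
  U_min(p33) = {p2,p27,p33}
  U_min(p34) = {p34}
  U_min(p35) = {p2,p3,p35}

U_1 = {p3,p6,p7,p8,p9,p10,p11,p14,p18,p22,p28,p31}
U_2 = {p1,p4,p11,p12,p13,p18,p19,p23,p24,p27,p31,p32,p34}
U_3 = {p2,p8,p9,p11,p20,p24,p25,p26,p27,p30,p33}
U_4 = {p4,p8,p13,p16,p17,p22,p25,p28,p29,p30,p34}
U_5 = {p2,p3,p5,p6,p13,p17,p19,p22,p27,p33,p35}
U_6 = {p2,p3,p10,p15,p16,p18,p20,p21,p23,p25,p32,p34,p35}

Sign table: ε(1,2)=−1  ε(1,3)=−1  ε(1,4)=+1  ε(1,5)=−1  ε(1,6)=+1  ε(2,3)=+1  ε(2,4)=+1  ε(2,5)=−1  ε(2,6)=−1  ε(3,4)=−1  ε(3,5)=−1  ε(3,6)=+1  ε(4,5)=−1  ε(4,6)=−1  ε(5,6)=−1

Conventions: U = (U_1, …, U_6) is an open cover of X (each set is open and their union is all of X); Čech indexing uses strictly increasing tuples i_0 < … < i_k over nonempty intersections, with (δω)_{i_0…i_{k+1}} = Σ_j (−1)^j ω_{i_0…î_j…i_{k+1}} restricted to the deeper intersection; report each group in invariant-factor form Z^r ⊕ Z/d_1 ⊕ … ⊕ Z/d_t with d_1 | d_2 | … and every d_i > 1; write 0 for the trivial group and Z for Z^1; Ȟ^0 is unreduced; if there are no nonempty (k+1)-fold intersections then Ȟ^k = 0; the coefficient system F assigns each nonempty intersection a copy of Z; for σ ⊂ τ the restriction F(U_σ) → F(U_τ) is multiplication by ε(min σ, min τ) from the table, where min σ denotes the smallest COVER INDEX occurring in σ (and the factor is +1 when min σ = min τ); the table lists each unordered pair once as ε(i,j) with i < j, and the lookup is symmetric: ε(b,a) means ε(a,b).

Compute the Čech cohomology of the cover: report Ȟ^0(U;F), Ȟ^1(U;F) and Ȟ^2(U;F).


nerve simplices:
  U12={p11,p18,p31} U13={p8,p9,p11} U14={p8,p22,p28} U15={p3,p6,p22} U16={p3,p10,p18} U23={p11,p24,p27} U24={p4,p13,p34} U25={p13,p19,p27} U26={p18,p23,p32,p34} U34={p8,p25,p30} U35={p2,p27,p33} U36={p2,p20,p25} U45={p13,p17,p22} U46={p16,p25,p34} U56={p2,p3,p35}
  U123={p11} U126={p18} U134={p8} U145={p22} U156={p3} U235={p27} U245={p13} U246={p34} U346={p25} U356={p2}
C dims 6,15,10; δ0: rk 6, SNF 1^5·2; δ1: rk 9, SNF 1^9
degree 0: 6−6−0 = 0 → Ȟ^0 ≅ 0
degree 1: 15−9−6 = 0 plus torsion [2] → Ȟ^1 ≅ Z/2
degree 2: 10−0−9 = 1 → Ȟ^2 ≅ Z

Ȟ^0(U;F) ≅ 0, Ȟ^1(U;F) ≅ Z/2 and Ȟ^2(U;F) ≅ Z


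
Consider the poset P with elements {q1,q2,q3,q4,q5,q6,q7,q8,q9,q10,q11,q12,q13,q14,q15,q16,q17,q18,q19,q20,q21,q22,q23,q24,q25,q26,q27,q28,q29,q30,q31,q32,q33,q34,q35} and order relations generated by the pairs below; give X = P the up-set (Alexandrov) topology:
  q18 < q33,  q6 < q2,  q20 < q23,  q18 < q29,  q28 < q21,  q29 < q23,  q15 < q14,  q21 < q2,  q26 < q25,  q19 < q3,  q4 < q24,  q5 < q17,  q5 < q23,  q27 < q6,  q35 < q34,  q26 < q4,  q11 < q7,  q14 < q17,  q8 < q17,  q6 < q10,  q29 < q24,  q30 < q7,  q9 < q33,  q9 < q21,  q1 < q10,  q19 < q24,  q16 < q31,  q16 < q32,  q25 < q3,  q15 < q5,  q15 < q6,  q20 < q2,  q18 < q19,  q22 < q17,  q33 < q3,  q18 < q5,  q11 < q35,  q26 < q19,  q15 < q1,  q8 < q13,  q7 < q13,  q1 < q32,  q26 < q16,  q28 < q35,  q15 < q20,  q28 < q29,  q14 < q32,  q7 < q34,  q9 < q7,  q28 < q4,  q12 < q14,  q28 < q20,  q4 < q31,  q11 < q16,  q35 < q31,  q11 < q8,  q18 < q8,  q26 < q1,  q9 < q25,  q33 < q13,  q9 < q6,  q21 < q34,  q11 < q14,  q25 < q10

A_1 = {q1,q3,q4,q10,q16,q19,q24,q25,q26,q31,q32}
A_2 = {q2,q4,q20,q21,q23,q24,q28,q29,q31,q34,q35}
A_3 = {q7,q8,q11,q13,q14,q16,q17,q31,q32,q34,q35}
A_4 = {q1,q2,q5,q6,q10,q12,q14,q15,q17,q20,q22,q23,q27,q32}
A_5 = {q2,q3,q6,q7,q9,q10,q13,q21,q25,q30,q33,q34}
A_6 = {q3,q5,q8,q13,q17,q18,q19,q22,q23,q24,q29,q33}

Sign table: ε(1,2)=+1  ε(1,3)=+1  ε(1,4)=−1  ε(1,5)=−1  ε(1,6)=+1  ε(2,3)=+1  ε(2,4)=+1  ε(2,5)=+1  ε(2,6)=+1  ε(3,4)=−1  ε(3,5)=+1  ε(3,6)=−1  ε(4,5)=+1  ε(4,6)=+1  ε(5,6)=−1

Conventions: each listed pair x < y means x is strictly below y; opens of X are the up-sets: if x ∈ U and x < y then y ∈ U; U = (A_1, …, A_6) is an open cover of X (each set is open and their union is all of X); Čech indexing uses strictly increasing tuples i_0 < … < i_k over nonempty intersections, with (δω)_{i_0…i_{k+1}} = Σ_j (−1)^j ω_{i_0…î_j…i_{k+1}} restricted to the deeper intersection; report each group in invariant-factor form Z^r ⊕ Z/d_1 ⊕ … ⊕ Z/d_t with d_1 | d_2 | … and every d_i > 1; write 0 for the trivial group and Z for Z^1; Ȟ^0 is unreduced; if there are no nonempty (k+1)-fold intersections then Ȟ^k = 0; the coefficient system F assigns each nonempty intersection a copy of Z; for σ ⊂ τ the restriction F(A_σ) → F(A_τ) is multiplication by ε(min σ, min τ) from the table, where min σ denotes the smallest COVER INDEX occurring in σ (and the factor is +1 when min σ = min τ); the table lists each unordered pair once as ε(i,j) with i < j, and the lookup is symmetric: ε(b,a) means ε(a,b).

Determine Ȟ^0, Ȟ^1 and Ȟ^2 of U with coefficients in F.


Ȟ^0 ≅ 0,  Ȟ^1 ≅ Z/2,  Ȟ^2 ≅ Z

nerve of the cover:
  A12={q4,q24,q31} A13={q16,q31,q32} A14={q1,q10,q32} A15={q3,q10,q25} A16={q3,q19,q24} A23={q31,q34,q35} A24={q2,q20,q23} A25={q2,q21,q34} A26={q23,q24,q29} A34={q14,q17,q32} A35={q7,q13,q34} A36={q8,q13,q17} A45={q2,q6,q10} A46={q5,q17,q22,q23} A56={q3,q13,q33}
  A123={q31} A126={q24} A134={q32} A145={q10} A156={q3} A235={q34} A245={q2} A246={q23} A346={q17} A356={q13}
C dims 6,15,10; δ0: rk 6, SNF 1^5·2; δ1: rk 9, SNF 1^9
Ȟ^0 = (6 − 6) − 0 = 0, so Ȟ^0 ≅ 0
Ȟ^1 = (15 − 9) − 6 = 0 plus torsion [2], so Ȟ^1 ≅ Z/2
Ȟ^2 = (10 − 0) − 9 = 1, so Ȟ^2 ≅ Z


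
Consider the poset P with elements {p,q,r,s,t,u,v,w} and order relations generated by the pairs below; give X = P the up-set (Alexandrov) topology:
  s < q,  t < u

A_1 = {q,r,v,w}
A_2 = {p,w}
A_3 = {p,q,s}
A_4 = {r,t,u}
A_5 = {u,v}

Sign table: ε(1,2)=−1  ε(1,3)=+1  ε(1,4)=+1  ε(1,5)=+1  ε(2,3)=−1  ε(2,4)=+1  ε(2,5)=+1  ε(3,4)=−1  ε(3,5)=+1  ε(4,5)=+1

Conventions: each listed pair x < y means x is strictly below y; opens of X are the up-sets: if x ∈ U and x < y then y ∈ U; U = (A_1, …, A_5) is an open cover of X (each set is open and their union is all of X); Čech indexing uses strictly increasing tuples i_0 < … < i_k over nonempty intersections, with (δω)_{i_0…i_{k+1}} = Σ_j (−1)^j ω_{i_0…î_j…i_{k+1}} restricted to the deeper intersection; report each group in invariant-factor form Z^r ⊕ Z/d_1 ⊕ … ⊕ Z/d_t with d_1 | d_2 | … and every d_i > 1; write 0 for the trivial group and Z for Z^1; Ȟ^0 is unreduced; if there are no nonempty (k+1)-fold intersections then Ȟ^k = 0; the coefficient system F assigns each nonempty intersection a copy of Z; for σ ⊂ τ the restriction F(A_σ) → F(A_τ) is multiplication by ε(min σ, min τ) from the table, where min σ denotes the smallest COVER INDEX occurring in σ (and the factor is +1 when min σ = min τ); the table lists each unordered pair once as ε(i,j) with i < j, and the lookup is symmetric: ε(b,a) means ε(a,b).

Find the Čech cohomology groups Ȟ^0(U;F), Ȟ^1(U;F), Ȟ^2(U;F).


Ȟ^0 = Z, Ȟ^1 = Z^2 and Ȟ^2 = 0

nerve of the cover:
  A12={w} A13={q} A14={r} A15={v} A23={p} A45={u}
C dims 5,6; δ0: rk 4, SNF 1^4
Ȟ^0 = (5 − 4) − 0 = 1, so Ȟ^0 ≅ Z
Ȟ^1 = (6 − 0) − 4 = 2, so Ȟ^1 ≅ Z^2
Ȟ^2 = (0 − 0) − 0 = 0, so Ȟ^2 ≅ 0


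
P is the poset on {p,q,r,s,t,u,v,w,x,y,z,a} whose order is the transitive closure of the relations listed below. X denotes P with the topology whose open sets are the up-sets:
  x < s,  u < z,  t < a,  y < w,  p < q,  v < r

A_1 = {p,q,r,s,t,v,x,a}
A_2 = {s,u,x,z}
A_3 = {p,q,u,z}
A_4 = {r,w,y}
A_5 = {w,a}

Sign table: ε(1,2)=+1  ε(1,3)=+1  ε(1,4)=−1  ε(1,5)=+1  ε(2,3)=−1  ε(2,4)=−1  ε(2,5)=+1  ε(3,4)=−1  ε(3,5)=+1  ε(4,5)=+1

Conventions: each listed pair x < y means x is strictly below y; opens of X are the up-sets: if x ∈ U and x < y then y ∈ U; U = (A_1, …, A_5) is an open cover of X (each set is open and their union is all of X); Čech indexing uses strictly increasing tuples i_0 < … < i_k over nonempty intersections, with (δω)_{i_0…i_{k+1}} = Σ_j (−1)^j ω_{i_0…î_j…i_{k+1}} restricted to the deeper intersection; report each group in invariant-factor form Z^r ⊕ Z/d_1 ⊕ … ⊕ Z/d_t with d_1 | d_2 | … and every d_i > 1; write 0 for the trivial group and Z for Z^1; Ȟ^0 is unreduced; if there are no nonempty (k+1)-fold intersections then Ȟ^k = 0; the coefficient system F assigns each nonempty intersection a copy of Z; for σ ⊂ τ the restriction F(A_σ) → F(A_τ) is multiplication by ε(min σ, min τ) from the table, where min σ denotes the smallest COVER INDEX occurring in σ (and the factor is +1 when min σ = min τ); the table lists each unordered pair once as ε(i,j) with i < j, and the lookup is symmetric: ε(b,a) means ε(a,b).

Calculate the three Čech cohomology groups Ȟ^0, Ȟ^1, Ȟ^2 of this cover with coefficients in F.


nonempty intersections:
  A12={s,x} A13={p,q} A14={r} A15={a} A23={u,z} A45={w}
C dims 5,6; δ0: rk 5, SNF 1^4·2
Ȟ^0: (5−5)−0=0 ⇒ 0
Ȟ^1: (6−0)−5=1 plus torsion [2] ⇒ Z ⊕ Z/2
Ȟ^2: (0−0)−0=0 ⇒ 0

Ȟ^0 = 0,  Ȟ^1 = Z ⊕ Z/2,  Ȟ^2 = 0


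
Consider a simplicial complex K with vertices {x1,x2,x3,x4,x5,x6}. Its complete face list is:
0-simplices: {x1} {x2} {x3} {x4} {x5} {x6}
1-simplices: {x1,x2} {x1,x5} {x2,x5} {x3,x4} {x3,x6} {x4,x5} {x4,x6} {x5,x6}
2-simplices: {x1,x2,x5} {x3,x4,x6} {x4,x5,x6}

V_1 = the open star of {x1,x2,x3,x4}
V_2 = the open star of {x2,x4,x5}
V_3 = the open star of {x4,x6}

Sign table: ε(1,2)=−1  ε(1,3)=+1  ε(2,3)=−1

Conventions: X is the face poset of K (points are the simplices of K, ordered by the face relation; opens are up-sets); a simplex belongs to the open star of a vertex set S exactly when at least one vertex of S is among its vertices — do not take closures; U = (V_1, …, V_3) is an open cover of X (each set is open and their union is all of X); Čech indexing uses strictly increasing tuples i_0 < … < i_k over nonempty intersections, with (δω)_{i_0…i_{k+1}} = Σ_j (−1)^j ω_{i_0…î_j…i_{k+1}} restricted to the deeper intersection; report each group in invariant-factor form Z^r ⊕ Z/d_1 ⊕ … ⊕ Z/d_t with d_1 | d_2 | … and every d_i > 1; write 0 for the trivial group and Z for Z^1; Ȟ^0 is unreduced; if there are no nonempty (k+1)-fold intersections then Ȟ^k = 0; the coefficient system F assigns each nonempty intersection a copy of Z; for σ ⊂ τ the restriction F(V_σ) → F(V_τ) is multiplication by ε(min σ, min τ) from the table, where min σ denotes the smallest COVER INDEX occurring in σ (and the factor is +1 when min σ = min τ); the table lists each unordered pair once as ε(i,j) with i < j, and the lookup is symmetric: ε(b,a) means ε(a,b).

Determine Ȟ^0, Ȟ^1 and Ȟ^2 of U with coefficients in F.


nerve simplices:
  V1={{x1},{x2},{x3},{x4},{x1,x2},{x1,x5},{x2,x5},{x3,x4},{x3,x6},{x4,x5},{x4,x6},{x1,x2,x5},{x3,x4,x6},{x4,x5,x6}} V2={{x2},{x4},{x5},{x1,x2},{x1,x5},{x2,x5},{x3,x4},{x4,x5},{x4,x6},{x5,x6},{x1,x2,x5},{x3,x4,x6},{x4,x5,x6}} V3={{x4},{x6},{x3,x4},{x3,x6},{x4,x5},{x4,x6},{x5,x6},{x3,x4,x6},{x4,x5,x6}}
  V12={{x2},{x4},{x1,x2},{x1,x5},{x2,x5},{x3,x4},{x4,x5},{x4,x6},{x1,x2,x5},{x3,x4,x6},{x4,x5,x6}} V13={{x4},{x3,x4},{x3,x6},{x4,x5},{x4,x6},{x3,x4,x6},{x4,x5,x6}} V23={{x4},{x3,x4},{x4,x5},{x4,x6},{x5,x6},{x3,x4,x6},{x4,x5,x6}}
  V123={{x4},{x3,x4},{x4,x5},{x4,x6},{x3,x4,x6},{x4,x5,x6}}
C dims 3,3,1; δ0: rk 2, SNF 1^2; δ1: rk 1, SNF 1^1
degree 0: 3−2−0 = 1 → Ȟ^0 ≅ Z
degree 1: 3−1−2 = 0 → Ȟ^1 ≅ 0
degree 2: 1−0−1 = 0 → Ȟ^2 ≅ 0

Ȟ^0 ≅ Z, Ȟ^1 ≅ 0, Ȟ^2 ≅ 0


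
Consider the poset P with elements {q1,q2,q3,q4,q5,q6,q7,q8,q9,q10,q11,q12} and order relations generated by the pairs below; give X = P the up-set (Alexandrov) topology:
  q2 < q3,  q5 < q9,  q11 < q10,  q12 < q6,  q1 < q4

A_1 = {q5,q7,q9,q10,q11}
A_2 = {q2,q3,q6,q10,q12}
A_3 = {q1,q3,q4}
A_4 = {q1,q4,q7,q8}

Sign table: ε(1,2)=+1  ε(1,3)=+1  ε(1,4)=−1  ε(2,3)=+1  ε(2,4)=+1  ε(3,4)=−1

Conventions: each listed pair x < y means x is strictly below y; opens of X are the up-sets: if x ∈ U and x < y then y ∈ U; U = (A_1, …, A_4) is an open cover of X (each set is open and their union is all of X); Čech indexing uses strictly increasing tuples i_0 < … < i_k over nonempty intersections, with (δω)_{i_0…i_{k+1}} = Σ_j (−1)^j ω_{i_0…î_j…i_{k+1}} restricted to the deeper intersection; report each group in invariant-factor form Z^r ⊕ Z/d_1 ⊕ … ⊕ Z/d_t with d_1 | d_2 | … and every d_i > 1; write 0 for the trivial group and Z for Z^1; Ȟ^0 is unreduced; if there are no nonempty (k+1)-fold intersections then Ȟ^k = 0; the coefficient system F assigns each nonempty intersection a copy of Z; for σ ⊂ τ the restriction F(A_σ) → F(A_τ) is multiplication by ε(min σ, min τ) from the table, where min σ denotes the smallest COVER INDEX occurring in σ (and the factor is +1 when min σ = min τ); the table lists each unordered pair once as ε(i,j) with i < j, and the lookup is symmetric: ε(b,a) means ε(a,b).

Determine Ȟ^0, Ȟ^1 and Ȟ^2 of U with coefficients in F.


nerve simplices:
  A12={q10} A14={q7} A23={q3} A34={q1,q4}
C dims 4,4; δ0: rk 3, SNF 1^3
degree 0: 4−3−0 = 1 → Ȟ^0 ≅ Z
degree 1: 4−0−3 = 1 → Ȟ^1 ≅ Z
degree 2: 0−0−0 = 0 → Ȟ^2 ≅ 0

Ȟ^0 = Z; Ȟ^1 = Z; Ȟ^2 = 0


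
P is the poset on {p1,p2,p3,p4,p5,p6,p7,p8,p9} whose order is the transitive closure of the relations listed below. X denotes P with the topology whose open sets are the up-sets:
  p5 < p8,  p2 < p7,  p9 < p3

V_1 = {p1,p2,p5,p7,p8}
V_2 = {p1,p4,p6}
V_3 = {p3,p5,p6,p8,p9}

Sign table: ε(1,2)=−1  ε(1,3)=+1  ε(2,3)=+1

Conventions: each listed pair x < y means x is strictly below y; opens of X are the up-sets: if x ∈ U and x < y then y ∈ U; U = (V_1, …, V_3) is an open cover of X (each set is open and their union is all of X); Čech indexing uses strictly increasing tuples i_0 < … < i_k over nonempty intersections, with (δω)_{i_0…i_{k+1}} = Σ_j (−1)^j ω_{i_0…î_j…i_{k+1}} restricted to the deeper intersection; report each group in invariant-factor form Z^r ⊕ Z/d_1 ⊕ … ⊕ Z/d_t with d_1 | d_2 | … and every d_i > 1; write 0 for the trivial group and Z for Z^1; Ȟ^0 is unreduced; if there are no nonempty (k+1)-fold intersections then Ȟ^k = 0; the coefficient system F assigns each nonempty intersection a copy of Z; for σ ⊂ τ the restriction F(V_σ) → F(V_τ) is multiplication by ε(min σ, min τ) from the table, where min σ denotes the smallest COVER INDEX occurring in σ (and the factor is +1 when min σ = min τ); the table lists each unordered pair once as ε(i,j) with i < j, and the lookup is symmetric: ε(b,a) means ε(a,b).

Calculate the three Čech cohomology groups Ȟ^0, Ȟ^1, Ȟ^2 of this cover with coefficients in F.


Ȟ^0 = 0, Ȟ^1 = Z/2 and Ȟ^2 = 0

nonempty overlaps:
  V12={p1} V13={p5,p8} V23={p6}
C dims 3,3; δ0: rk 3, SNF 1^2·2
degree 0: 3−3−0 = 0 → Ȟ^0 ≅ 0
degree 1: 3−0−3 = 0 plus torsion [2] → Ȟ^1 ≅ Z/2
degree 2: 0−0−0 = 0 → Ȟ^2 ≅ 0
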